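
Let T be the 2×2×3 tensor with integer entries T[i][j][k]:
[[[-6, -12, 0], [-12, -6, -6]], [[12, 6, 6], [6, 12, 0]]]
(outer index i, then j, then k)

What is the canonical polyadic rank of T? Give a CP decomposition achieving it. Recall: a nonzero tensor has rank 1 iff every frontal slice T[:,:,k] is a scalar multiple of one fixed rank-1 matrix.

Lower bound: the mode-3 unfolding of T (rows indexed by k, columns by (i,j) = (0,0), (0,1), (1,0), (1,1)) is [[-6, -12, 12, 6], [-12, -6, 6, 12], [0, -6, 6, 0]].
There the 2×2 minor on rows k ∈ {0, 1}, columns (i,j) ∈ {(0,0), (0,1)} is det [[-6, -12], [-12, -6]] = -108 ≠ 0, so this unfolding has rank ≥ 2; CP rank is at least every unfolding rank, so rank(T) ≥ 2. (Unfolding ranks only ever bound the CP rank from below — rank(T) can be strictly larger than all of them — so the matching upper bound has to come from an explicit 2-term decomposition.)
Upper bound — finding two terms. Write S_k = T[:,:,k] for the frontal slices: S₀ = [[-6, -12], [12, 6]], S₁ = [[-12, -6], [6, 12]], S₂ = [[0, -6], [6, 0]].
If T = a₁ ⊗ b₁ ⊗ c₁ + a₂ ⊗ b₂ ⊗ c₂ then each S_k = c₁[k]·a₁b₁ᵀ + c₂[k]·a₂b₂ᵀ. S₀ and S₁ are linearly independent, so a₁b₁ᵀ and a₂b₂ᵀ must span the same plane of matrices: they are the rank-1 matrices of the form x·S₀ + y·S₁.
det(x·S₀ + y·S₁) is 108·x² − 108·y² = 108·(x − y)(x + y), vanishing at (x:y) = (1:1) and (1:-1).
M₁ = S₀ + S₁ = [[-18, -18], [18, 18]] = (-18)·[1, -1][1, 1]ᵀ and M₂ = S₀ − S₁ = [[6, -6], [6, -6]] = 6·[1, 1][1, -1]ᵀ, so take a₁ = [1, -1], b₁ = [1, 1], a₂ = [1, 1], b₂ = [1, -1].
Each slice is an integer combination of E₁ = a₁b₁ᵀ and E₂ = a₂b₂ᵀ: S₀ = −9·E₁ + 3·E₂, S₁ = −9·E₁ − 3·E₂, S₂ = −3·E₁ + 3·E₂; reading off coefficients, c₁ = [-9, -9, -3] and c₂ = [3, -3, 3].
Hence T = [1, -1] ⊗ [1, 1] ⊗ [-9, -9, -3] + [1, 1] ⊗ [1, -1] ⊗ [3, -3, 3], so rank(T) ≤ 2.
These bounds meet, so rank(T) = 2.

rank(T) = 2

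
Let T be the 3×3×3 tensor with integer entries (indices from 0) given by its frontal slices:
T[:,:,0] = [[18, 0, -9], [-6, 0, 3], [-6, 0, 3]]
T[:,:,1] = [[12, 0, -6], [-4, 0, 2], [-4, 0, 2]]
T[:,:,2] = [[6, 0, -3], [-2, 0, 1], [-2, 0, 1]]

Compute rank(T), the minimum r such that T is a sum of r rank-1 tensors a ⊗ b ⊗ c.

1

Lower bound: T ≠ 0 (e.g. T[0,0,0] = 18), so rank(T) ≥ 1.
Upper bound: if T = a ⊗ b ⊗ c then every fibre of T is a multiple of the corresponding factor, so read the factors off the fibres through the nonzero entry T[0,0,0] = 18.
The mode-1 fibre T[:,0,0] = [18, -6, -6] gives a = [3, -1, -1] (primitive direction); the mode-2 fibre T[0,:,0] = [18, 0, -9] gives b = [2, 0, -1]; then c[k] = T[0,0,k] / (a[0]·b[0]) = [18, 12, 6] / 6 = [3, 2, 1].
Expanding [3, -1, -1] ⊗ [2, 0, -1] ⊗ [3, 2, 1] reproduces all 27 entries of T, so T = [3, -1, -1] ⊗ [2, 0, -1] ⊗ [3, 2, 1] and rank(T) ≤ 1.
These bounds meet, so rank(T) = 1.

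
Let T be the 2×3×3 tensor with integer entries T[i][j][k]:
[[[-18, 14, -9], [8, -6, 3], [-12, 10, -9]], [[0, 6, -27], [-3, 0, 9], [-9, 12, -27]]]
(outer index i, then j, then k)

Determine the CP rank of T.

2

Lower bound: in the mode-2 unfolding of T (rows indexed by j, columns by (i,k)) the 2×2 minor on rows j ∈ {0, 1}, columns (i,k) ∈ {(0,0), (0,1)} is det [[-18, 14], [8, -6]] = -4 ≠ 0, so that unfolding has rank ≥ 2 and hence rank(T) ≥ 2 (CP rank is at least every unfolding rank, though it can be larger).
Upper bound: with S_k = T[:,:,k], the two rank-1 terms a₁b₁ᵀ, a₂b₂ᵀ are the rank-1 members of the pencil x·S₀ + y·S₁.
The 2×2 minor of x·S₀ + y·S₁ on rows {0,1}, columns {0,1} is 54·x² − 90·xy + 36·y² = 18·(3·x − 2·y)(x − y), vanishing at (x:y) = (2:3) and (1:1).
M₁ = 2·S₀ + 3·S₁ = [[6, -2, 6], [18, -6, 18]] = 2·[1, 3][3, -1, 3]ᵀ and M₂ = S₀ + S₁ = [[-4, 2, -2], [6, -3, 3]] = −[2, -3][2, -1, 1]ᵀ, so take a₁ = [1, 3], b₁ = [3, -1, 3], a₂ = [2, -3], b₂ = [2, -1, 1].
Each slice is an integer combination of E₁ = a₁b₁ᵀ and E₂ = a₂b₂ᵀ: S₀ = −2·E₁ − 3·E₂, S₁ = 2·E₁ + 2·E₂, S₂ = −3·E₁; reading off coefficients, c₁ = [-2, 2, -3] and c₂ = [-3, 2, 0].
Hence T = [1, 3] ⊗ [3, -1, 3] ⊗ [-2, 2, -3] + [2, -3] ⊗ [2, -1, 1] ⊗ [-3, 2, 0], so rank(T) ≤ 2.
These bounds meet, so rank(T) = 2.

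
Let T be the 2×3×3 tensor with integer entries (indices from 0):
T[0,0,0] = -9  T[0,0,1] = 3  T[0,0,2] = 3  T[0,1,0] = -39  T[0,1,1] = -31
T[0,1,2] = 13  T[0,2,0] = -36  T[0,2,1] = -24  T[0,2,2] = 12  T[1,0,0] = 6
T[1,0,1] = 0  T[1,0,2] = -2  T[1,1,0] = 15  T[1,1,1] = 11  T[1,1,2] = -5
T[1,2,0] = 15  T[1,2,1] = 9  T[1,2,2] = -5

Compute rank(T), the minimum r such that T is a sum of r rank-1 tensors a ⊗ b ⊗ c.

Lower bound: the mode-1 unfolding of T (rows indexed by i, columns by (j,k) = (0,0), (0,1), (0,2), (1,0), (1,1), (1,2), (2,0), (2,1), (2,2)) is [[-9, 3, 3, -39, -31, 13, -36, -24, 12], [6, 0, -2, 15, 11, -5, 15, 9, -5]].
There the 2×2 minor on rows i ∈ {0, 1}, columns (j,k) ∈ {(0,0), (0,1)} is det [[-9, 3], [6, 0]] = -18 ≠ 0, so this unfolding has rank ≥ 2; CP rank is at least every unfolding rank, so rank(T) ≥ 2. (Unfolding ranks only ever bound the CP rank from below — rank(T) can be strictly larger than all of them — so the matching upper bound has to come from an explicit 2-term decomposition.)
Upper bound — finding two terms. Write S_k = T[:,:,k] for the frontal slices: S₀ = [[-9, -39, -36], [6, 15, 15]], S₁ = [[3, -31, -24], [0, 11, 9]], S₂ = [[3, 13, 12], [-2, -5, -5]].
If T = a₁ ⊗ b₁ ⊗ c₁ + a₂ ⊗ b₂ ⊗ c₂ then each S_k = c₁[k]·a₁b₁ᵀ + c₂[k]·a₂b₂ᵀ. S₀ and S₁ are linearly independent, so a₁b₁ᵀ and a₂b₂ᵀ must span the same plane of matrices: they are the rank-1 matrices of the form x·S₀ + y·S₁.
The 2×2 minor of x·S₀ + y·S₁ on rows {0,1}, columns {0,1} is 99·x² + 132·xy + 33·y² = 33·(x + y)(3·x + y), vanishing at (x:y) = (1:-1) and (1:-3).
M₁ = S₀ − S₁ = [[-12, -8, -12], [6, 4, 6]] = (-2)·[2, -1][3, 2, 3]ᵀ and M₂ = S₀ − 3·S₁ = [[-18, 54, 36], [6, -18, -12]] = (-6)·[3, -1][1, -3, -2]ᵀ, so take a₁ = [2, -1], b₁ = [3, 2, 3], a₂ = [3, -1], b₂ = [1, -3, -2].
Each slice is an integer combination of E₁ = a₁b₁ᵀ and E₂ = a₂b₂ᵀ: S₀ = −3·E₁ + 3·E₂, S₁ = −E₁ + 3·E₂, S₂ = E₁ − E₂; reading off coefficients, c₁ = [-3, -1, 1] and c₂ = [3, 3, -1].
Hence T = [2, -1] ⊗ [3, 2, 3] ⊗ [-3, -1, 1] + [3, -1] ⊗ [1, -3, -2] ⊗ [3, 3, -1], so rank(T) ≤ 2.
These bounds meet, so rank(T) = 2.

2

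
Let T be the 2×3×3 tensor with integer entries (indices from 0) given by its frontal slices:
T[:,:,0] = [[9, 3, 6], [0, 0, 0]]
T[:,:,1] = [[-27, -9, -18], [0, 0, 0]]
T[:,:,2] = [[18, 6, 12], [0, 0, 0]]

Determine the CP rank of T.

1

Lower bound: T ≠ 0 (e.g. T[0,0,0] = 9), so rank(T) ≥ 1.
Upper bound: the mode-1 fibre T[:,0,0] = [9, 0] gives a = [1, 0] (primitive direction); the mode-2 fibre T[0,:,0] = [9, 3, 6] gives b = [3, 1, 2]; then c[k] = T[0,0,k] / (a[0]·b[0]) = [9, -27, 18] / 3 = [3, -9, 6].
Expanding [1, 0] ∘ [3, 1, 2] ∘ [3, -9, 6] reproduces all 18 entries of T, so T = [1, 0] ∘ [3, 1, 2] ∘ [3, -9, 6] and rank(T) ≤ 1.
These bounds meet, so rank(T) = 1.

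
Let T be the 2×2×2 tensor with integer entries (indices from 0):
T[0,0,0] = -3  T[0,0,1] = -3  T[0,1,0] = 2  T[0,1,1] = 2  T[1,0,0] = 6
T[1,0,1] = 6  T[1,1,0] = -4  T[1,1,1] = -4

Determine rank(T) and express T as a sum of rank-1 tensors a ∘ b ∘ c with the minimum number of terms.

Lower bound: T ≠ 0 (e.g. T[0,0,0] = -3), so rank(T) ≥ 1.
Upper bound: if T = a ∘ b ∘ c then every fibre of T is a multiple of the corresponding factor, so read the factors off the fibres through the nonzero entry T[0,0,0] = -3.
The mode-1 fibre T[:,0,0] = [-3, 6] gives a = (1, -2) (primitive direction); the mode-2 fibre T[0,:,0] = [-3, 2] gives b = (3, -2); then c[k] = T[0,0,k] / (a[0]·b[0]) = [-3, -3] / 3 = (-1, -1).
Expanding (1, -2) ∘ (3, -2) ∘ (-1, -1) reproduces all 8 entries of T, so T = (1, -2) ∘ (3, -2) ∘ (-1, -1) and rank(T) ≤ 1.
These bounds meet, so rank(T) = 1.
Check entry T[1,1,1] = -4: (-2)·(-2)·(-1) = -4.

rank(T) = 1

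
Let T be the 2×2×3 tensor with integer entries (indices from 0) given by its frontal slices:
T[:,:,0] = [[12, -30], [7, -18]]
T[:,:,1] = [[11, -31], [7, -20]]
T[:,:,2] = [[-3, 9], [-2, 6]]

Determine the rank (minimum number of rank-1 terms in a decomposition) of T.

Lower bound: the mode-2 unfolding of T (rows indexed by j, columns by (i,k) = (0,0), (0,1), (0,2), (1,0), (1,1), (1,2)) is [[12, 11, -3, 7, 7, -2], [-30, -31, 9, -18, -20, 6]].
There the 2×2 minor on rows j ∈ {0, 1}, columns (i,k) ∈ {(0,0), (0,1)} is det [[12, 11], [-30, -31]] = -42 ≠ 0, so this unfolding has rank ≥ 2; CP rank is at least every unfolding rank, so rank(T) ≥ 2. (Unfolding ranks only ever bound the CP rank from below — rank(T) can be strictly larger than all of them — so the matching upper bound has to come from an explicit 2-term decomposition.)
Upper bound — finding two terms. Write S_k = T[:,:,k] for the frontal slices: S₀ = [[12, -30], [7, -18]], S₁ = [[11, -31], [7, -20]], S₂ = [[-3, 9], [-2, 6]].
If T = a₁ ⊗ b₁ ⊗ c₁ + a₂ ⊗ b₂ ⊗ c₂ then each S_k = c₁[k]·a₁b₁ᵀ + c₂[k]·a₂b₂ᵀ. S₀ and S₁ are linearly independent, so a₁b₁ᵀ and a₂b₂ᵀ must span the same plane of matrices: they are the rank-1 matrices of the form x·S₀ + y·S₁.
det(x·S₀ + y·S₁) is −6·x² − 11·xy − 3·y² = −(2·x + 3·y)(3·x + y), vanishing at (x:y) = (3:-2) and (1:-3).
M₁ = 3·S₀ − 2·S₁ = [[14, -28], [7, -14]] = 7·(2, 1)(1, -2)ᵀ and M₂ = S₀ − 3·S₁ = [[-21, 63], [-14, 42]] = (-7)·(3, 2)(1, -3)ᵀ, so take a₁ = (2, 1), b₁ = (1, -2), a₂ = (3, 2), b₂ = (1, -3).
Each slice is an integer combination of E₁ = a₁b₁ᵀ and E₂ = a₂b₂ᵀ: S₀ = 3·E₁ + 2·E₂, S₁ = E₁ + 3·E₂, S₂ = −E₂; reading off coefficients, c₁ = (3, 1, 0) and c₂ = (2, 3, -1).
Hence T = (2, 1) ⊗ (1, -2) ⊗ (3, 1, 0) + (3, 2) ⊗ (1, -3) ⊗ (2, 3, -1), so rank(T) ≤ 2.
These bounds meet, so rank(T) = 2.
Check entry T[1,0,1] = 7: (1)·(1)·(1) + (2)·(1)·(3) = 7.

2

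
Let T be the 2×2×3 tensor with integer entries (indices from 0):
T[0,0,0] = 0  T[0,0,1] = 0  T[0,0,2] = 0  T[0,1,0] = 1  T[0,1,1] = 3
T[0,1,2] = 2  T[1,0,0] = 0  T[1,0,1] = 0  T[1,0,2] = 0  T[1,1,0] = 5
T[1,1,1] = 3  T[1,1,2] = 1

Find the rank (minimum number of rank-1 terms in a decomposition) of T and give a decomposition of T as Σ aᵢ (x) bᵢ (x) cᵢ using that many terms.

rank(T) = 2

Lower bound: in the mode-3 unfolding of T (rows indexed by k, columns by (i,j)) the 2×2 minor on rows k ∈ {0, 1}, columns (i,j) ∈ {(0,1), (1,1)} is det [[1, 5], [3, 3]] = -12 ≠ 0, so that unfolding has rank ≥ 2 and hence rank(T) ≥ 2 (CP rank is at least every unfolding rank, though it can be larger).
Upper bound: T[:,j,:] = b[j]·M for every slice, with b = [0, 1] and M = [[1, 3, 2], [5, 3, 1]] (rows i, columns k).
Splitting M by its rows (i = 0, 1), M = [1, 0][1, 3, 2]ᵀ + [0, 1][5, 3, 1]ᵀ.
Hence T = [1, 0] (x) [0, 1] (x) [1, 3, 2] + [0, 1] (x) [0, 1] (x) [5, 3, 1], so rank(T) ≤ 2.
These bounds meet, so rank(T) = 2.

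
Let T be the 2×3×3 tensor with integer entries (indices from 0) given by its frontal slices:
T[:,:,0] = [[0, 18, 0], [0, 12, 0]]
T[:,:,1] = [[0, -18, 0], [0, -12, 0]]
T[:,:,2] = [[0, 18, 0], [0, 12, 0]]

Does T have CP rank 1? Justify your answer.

Yes

If T = a ⊗ b ⊗ c then every fibre of T is a multiple of the corresponding factor, so read the factors off the fibres through the nonzero entry T[0,1,0] = 18.
The mode-1 fibre T[:,1,0] = [18, 12] gives a = [3, 2] (primitive direction); the mode-2 fibre T[0,:,0] = [0, 18, 0] gives b = [0, 1, 0]; then c[k] = T[0,1,k] / (a[0]·b[1]) = [18, -18, 18] / 3 = [6, -6, 6].
Expanding [3, 2] ⊗ [0, 1, 0] ⊗ [6, -6, 6] reproduces all 18 entries of T, so T = [3, 2] ⊗ [0, 1, 0] ⊗ [6, -6, 6] and rank(T) ≤ 1.
Equivalently every frontal slice T[:,:,k] is c[k] times the rank-1 matrix [3, 2] ⊗ [0, 1, 0]. So T has rank 1 (it is nonzero).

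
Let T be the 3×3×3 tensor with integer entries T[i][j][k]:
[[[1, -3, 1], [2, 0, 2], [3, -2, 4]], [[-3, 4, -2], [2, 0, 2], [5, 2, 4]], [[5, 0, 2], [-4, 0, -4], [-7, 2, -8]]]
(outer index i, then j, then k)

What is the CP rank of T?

Lower bound: in the mode-3 unfolding of T (rows indexed by k, columns by (i,j)) the 3×3 minor on rows k ∈ {0, 1, 2}, columns (i,j) ∈ {(0,0), (0,1), (0,2)} is det [[1, 2, 3], [-3, 0, -2], [1, 2, 4]] = 6 ≠ 0, so that unfolding has rank ≥ 3 and hence rank(T) ≥ 3 (CP rank is at least every unfolding rank, though it can be larger).
Upper bound: T is a sum of 3 rank-1 terms, T = [1, -2, 2] ⊗ [1, 0, 0] ⊗ [2, -1, 1] + [1, -1, -1] ⊗ [1, 0, 1] ⊗ [-1, -2, 0] + [1, 1, -2] ⊗ [0, 1, 2] ⊗ [2, 0, 2] (written with every a and b primitive with positive leading entry and the scale carried by c; CP decompositions are not unique, and this one is verified by expanding entrywise), so rank(T) ≤ 3.
These bounds meet, so rank(T) = 3.

3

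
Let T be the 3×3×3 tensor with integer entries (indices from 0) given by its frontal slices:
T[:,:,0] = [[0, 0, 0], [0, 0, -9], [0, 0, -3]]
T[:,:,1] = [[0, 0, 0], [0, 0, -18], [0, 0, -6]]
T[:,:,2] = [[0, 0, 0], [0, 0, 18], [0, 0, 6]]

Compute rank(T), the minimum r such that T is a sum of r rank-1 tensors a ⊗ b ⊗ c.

1

Lower bound: T ≠ 0 (e.g. T[1,2,0] = -9), so rank(T) ≥ 1.
Upper bound: if T = a ⊗ b ⊗ c then every fibre of T is a multiple of the corresponding factor, so read the factors off the fibres through the nonzero entry T[1,2,0] = -9.
The mode-1 fibre T[:,2,0] = [0, -9, -3] gives a = (0, 3, 1) (primitive direction); the mode-2 fibre T[1,:,0] = [0, 0, -9] gives b = (0, 0, 1); then c[k] = T[1,2,k] / (a[1]·b[2]) = [-9, -18, 18] / 3 = (-3, -6, 6).
Expanding (0, 3, 1) ⊗ (0, 0, 1) ⊗ (-3, -6, 6) reproduces all 27 entries of T, so T = (0, 3, 1) ⊗ (0, 0, 1) ⊗ (-3, -6, 6) and rank(T) ≤ 1.
These bounds meet, so rank(T) = 1.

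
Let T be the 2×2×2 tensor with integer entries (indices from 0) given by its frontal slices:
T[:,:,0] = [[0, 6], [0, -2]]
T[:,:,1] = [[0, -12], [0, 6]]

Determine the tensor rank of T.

Lower bound: in the mode-1 unfolding of T (rows indexed by i, columns by (j,k)) the 2×2 minor on rows i ∈ {0, 1}, columns (j,k) ∈ {(1,0), (1,1)} is det [[6, -12], [-2, 6]] = 12 ≠ 0, so that unfolding has rank ≥ 2 and hence rank(T) ≥ 2 (CP rank is at least every unfolding rank, though it can be larger).
Upper bound: T[:,j,:] = b[j]·M for every slice, with b = [0, 1] and M = [[6, -12], [-2, 6]] (rows i, columns k).
Splitting M by its rows (i = 0, 1), M = [1, 0][6, -12]ᵀ + [0, 1][-2, 6]ᵀ.
Hence T = [1, 0] ⊗ [0, 1] ⊗ [6, -12] + [0, 1] ⊗ [0, 1] ⊗ [-2, 6], so rank(T) ≤ 2.
These bounds meet, so rank(T) = 2.

2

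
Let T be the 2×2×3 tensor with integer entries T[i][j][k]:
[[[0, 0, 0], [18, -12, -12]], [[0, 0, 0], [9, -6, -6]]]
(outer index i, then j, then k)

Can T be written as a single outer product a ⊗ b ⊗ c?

The mode-1 fibre T[:,1,0] = [18, 9] gives a = [2, 1] (primitive direction); the mode-2 fibre T[0,:,0] = [0, 18] gives b = [0, 1]; then c[k] = T[0,1,k] / (a[0]·b[1]) = [18, -12, -12] / 2 = [9, -6, -6].
Expanding [2, 1] ⊗ [0, 1] ⊗ [9, -6, -6] reproduces all 12 entries of T, so T = [2, 1] ⊗ [0, 1] ⊗ [9, -6, -6] and rank(T) ≤ 1.
Equivalently every frontal slice T[:,:,k] is c[k] times the rank-1 matrix [2, 1] ⊗ [0, 1]. So T has rank 1 (it is nonzero).

Yes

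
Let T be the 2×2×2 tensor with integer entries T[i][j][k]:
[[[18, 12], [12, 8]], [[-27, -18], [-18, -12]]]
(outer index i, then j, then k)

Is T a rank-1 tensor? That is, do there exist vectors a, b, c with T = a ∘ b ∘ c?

The mode-1 fibre T[:,0,0] = [18, -27] gives a = (2, -3) (primitive direction); the mode-2 fibre T[0,:,0] = [18, 12] gives b = (3, 2); then c[k] = T[0,0,k] / (a[0]·b[0]) = [18, 12] / 6 = (3, 2).
Expanding (2, -3) ∘ (3, 2) ∘ (3, 2) reproduces all 8 entries of T, so T = (2, -3) ∘ (3, 2) ∘ (3, 2) and rank(T) ≤ 1.
Equivalently every frontal slice T[:,:,k] is c[k] times the rank-1 matrix (2, -3) ∘ (3, 2). So T has rank 1 (it is nonzero).

Yes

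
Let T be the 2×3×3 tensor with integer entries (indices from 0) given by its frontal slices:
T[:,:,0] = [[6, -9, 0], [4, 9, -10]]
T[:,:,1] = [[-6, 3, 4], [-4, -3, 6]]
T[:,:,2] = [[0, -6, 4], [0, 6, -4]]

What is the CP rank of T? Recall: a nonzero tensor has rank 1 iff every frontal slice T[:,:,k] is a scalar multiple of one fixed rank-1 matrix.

Lower bound: the mode-2 unfolding of T (rows indexed by j, columns by (i,k) = (0,0), (0,1), (0,2), (1,0), (1,1), (1,2)) is [[6, -6, 0, 4, -4, 0], [-9, 3, -6, 9, -3, 6], [0, 4, 4, -10, 6, -4]].
There the 2×2 minor on rows j ∈ {0, 1}, columns (i,k) ∈ {(0,0), (0,1)} is det [[6, -6], [-9, 3]] = -36 ≠ 0, so this unfolding has rank ≥ 2; CP rank is at least every unfolding rank, so rank(T) ≥ 2. (This is only a lower bound: in general the CP rank may exceed every unfolding rank, so we still need to exhibit 2 rank-1 terms summing to T.)
Upper bound — finding two terms. Write S_k = T[:,:,k] for the frontal slices: S₀ = [[6, -9, 0], [4, 9, -10]], S₁ = [[-6, 3, 4], [-4, -3, 6]], S₂ = [[0, -6, 4], [0, 6, -4]].
If T = a₁ (x) b₁ (x) c₁ + a₂ (x) b₂ (x) c₂ then each S_k = c₁[k]·a₁b₁ᵀ + c₂[k]·a₂b₂ᵀ. S₀ and S₁ are linearly independent, so a₁b₁ᵀ and a₂b₂ᵀ must span the same plane of matrices: they are the rank-1 matrices of the form x·S₀ + y·S₁.
The 2×2 minor of x·S₀ + y·S₁ on rows {0,1}, columns {0,1} is 90·x² − 120·xy + 30·y² = 30·(3·x − y)(x − y), vanishing at (x:y) = (1:3) and (1:1).
M₁ = S₀ + 3·S₁ = [[-12, 0, 12], [-8, 0, 8]] = (-4)·[3, 2][1, 0, -1]ᵀ and M₂ = S₀ + S₁ = [[0, -6, 4], [0, 6, -4]] = (-2)·[1, -1][0, 3, -2]ᵀ, so take a₁ = [3, 2], b₁ = [1, 0, -1], a₂ = [1, -1], b₂ = [0, 3, -2].
Each slice is an integer combination of E₁ = a₁b₁ᵀ and E₂ = a₂b₂ᵀ: S₀ = 2·E₁ − 3·E₂, S₁ = −2·E₁ + E₂, S₂ = −2·E₂; reading off coefficients, c₁ = [2, -2, 0] and c₂ = [-3, 1, -2].
Hence T = [3, 2] (x) [1, 0, -1] (x) [2, -2, 0] + [1, -1] (x) [0, 3, -2] (x) [-3, 1, -2], so rank(T) ≤ 2.
These bounds meet, so rank(T) = 2.

2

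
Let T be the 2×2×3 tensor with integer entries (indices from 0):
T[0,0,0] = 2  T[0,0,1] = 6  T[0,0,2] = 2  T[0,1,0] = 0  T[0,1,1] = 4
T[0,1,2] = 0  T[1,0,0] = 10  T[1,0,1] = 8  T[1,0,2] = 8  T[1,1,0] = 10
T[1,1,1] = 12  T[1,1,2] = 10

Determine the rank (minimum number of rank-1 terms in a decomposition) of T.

Lower bound: the mode-3 unfolding of T (rows indexed by k, columns by (i,j) = (0,0), (0,1), (1,0), (1,1)) is [[2, 0, 10, 10], [6, 4, 8, 12], [2, 0, 8, 10]].
There the 3×3 minor on rows k ∈ {0, 1, 2}, columns (i,j) ∈ {(0,0), (0,1), (1,0)} is det [[2, 0, 10], [6, 4, 8], [2, 0, 8]] = -16 ≠ 0, so this unfolding has rank ≥ 3; CP rank is at least every unfolding rank, so rank(T) ≥ 3. (This is only a lower bound: in general the CP rank may exceed every unfolding rank, so we still need to exhibit 3 rank-1 terms summing to T.)
Upper bound: T is a sum of 3 rank-1 terms, T = [0, 1] ⊗ [1, 0] ⊗ [4, 0, 2] + [1, -2] ⊗ [1, 2] ⊗ [-2, -2, -2] + [2, 1] ⊗ [1, 1] ⊗ [2, 4, 2] (written with every a and b primitive with positive leading entry and the scale carried by c; CP decompositions are not unique, and this one is verified by expanding entrywise), so rank(T) ≤ 3.
These bounds meet, so rank(T) = 3.
Check entry T[0,0,1] = 6: (0)·(1)·(0) + (1)·(1)·(-2) + (2)·(1)·(4) = 6.

3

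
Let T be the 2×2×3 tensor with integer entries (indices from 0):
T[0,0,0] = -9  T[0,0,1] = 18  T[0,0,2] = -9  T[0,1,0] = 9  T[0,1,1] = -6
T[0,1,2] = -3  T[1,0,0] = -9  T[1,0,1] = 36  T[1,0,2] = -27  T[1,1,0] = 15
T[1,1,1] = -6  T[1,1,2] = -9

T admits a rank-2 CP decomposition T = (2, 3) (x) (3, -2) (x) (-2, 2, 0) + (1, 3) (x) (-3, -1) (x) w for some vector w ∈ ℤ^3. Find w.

w = (-1, -2, 3)

Subtract the known terms from T to get the rank-1 residual R = (1, 3) (x) (-3, -1) (x) w, so R[i,j,k] = a[i]·b[j]·w[k]. Pick indices with nonzero a[0]·b[0] = (1)·(-3) = -3. Only the fibre through (0,0,·) is needed: R[0,0,:] = T[0,0,:] − Σₗ aₗ[0]bₗ[0]cₗ = [-9, 18, -9] − (2)·(3)·(-2, 2, 0) = [3, 6, -9]. Then w[k] = R[0,0,k] / -3 for each k, giving w = [3, 6, -9] / -3 = (-1, -2, 3).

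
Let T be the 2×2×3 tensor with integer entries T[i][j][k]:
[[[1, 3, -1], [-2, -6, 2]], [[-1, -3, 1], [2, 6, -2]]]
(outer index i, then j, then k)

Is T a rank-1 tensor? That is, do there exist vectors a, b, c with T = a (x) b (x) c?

If T = a (x) b (x) c then every fibre of T is a multiple of the corresponding factor, so read the factors off the fibres through the nonzero entry T[0,0,0] = 1.
The mode-1 fibre T[:,0,0] = [1, -1] gives a = [1, -1] (primitive direction); the mode-2 fibre T[0,:,0] = [1, -2] gives b = [1, -2]; then c[k] = T[0,0,k] / (a[0]·b[0]) = [1, 3, -1] / 1 = [1, 3, -1].
Expanding [1, -1] (x) [1, -2] (x) [1, 3, -1] reproduces all 12 entries of T, so T = [1, -1] (x) [1, -2] (x) [1, 3, -1] and rank(T) ≤ 1.
Equivalently every frontal slice T[:,:,k] is c[k] times the rank-1 matrix [1, -1] (x) [1, -2]. So T has rank 1 (it is nonzero).

Yes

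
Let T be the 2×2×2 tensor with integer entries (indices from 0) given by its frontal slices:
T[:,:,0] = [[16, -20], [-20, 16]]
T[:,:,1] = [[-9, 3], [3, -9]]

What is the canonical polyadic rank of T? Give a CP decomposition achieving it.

Lower bound: the mode-1 unfolding of T (rows indexed by i, columns by (j,k) = (0,0), (0,1), (1,0), (1,1)) is [[16, -9, -20, 3], [-20, 3, 16, -9]].
There the 2×2 minor on rows i ∈ {0, 1}, columns (j,k) ∈ {(0,0), (0,1)} is det [[16, -9], [-20, 3]] = -132 ≠ 0, so this unfolding has rank ≥ 2; CP rank is at least every unfolding rank, so rank(T) ≥ 2. (This is only a lower bound: in general the CP rank may exceed every unfolding rank, so we still need to exhibit 2 rank-1 terms summing to T.)
Upper bound — finding two terms. Write S_k = T[:,:,k] for the frontal slices: S₀ = [[16, -20], [-20, 16]], S₁ = [[-9, 3], [3, -9]].
If T = a₁ ⊗ b₁ ⊗ c₁ + a₂ ⊗ b₂ ⊗ c₂ then each S_k = c₁[k]·a₁b₁ᵀ + c₂[k]·a₂b₂ᵀ. S₀ and S₁ are linearly independent, so a₁b₁ᵀ and a₂b₂ᵀ must span the same plane of matrices: they are the rank-1 matrices of the form x·S₀ + y·S₁.
det(x·S₀ + y·S₁) is −144·x² − 168·xy + 72·y² = (-24)·(2·x + 3·y)(3·x − y), vanishing at (x:y) = (3:-2) and (1:3).
M₁ = 3·S₀ − 2·S₁ = [[66, -66], [-66, 66]] = 66·[1, -1][1, -1]ᵀ and M₂ = S₀ + 3·S₁ = [[-11, -11], [-11, -11]] = (-11)·[1, 1][1, 1]ᵀ, so take a₁ = [1, -1], b₁ = [1, -1], a₂ = [1, 1], b₂ = [1, 1].
Each slice is an integer combination of E₁ = a₁b₁ᵀ and E₂ = a₂b₂ᵀ: S₀ = 18·E₁ − 2·E₂, S₁ = −6·E₁ − 3·E₂; reading off coefficients, c₁ = [18, -6] and c₂ = [-2, -3].
Hence T = [1, -1] ⊗ [1, -1] ⊗ [18, -6] + [1, 1] ⊗ [1, 1] ⊗ [-2, -3], so rank(T) ≤ 2.
These bounds meet, so rank(T) = 2.
Check entry T[1,1,1] = -9: (-1)·(-1)·(-6) + (1)·(1)·(-3) = -9.

rank(T) = 2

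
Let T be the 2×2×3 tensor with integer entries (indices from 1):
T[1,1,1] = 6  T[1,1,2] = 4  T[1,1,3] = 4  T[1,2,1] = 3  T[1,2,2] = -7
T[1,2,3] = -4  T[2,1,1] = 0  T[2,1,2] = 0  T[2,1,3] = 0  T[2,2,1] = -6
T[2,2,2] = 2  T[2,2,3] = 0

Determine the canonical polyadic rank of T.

2

Lower bound: in the mode-1 unfolding of T (rows indexed by i, columns by (j,k)) the 2×2 minor on rows i ∈ {1, 2}, columns (j,k) ∈ {(1,1), (2,1)} is det [[6, 3], [0, -6]] = -36 ≠ 0, so that unfolding has rank ≥ 2 and hence rank(T) ≥ 2 (CP rank is at least every unfolding rank, though it can be larger).
Upper bound: with S_k = T[:,:,k], the two rank-1 terms a₁b₁ᵀ, a₂b₂ᵀ are the rank-1 members of the pencil x·S₁ + y·S₂.
det(x·S₁ + y·S₂) is −36·x² − 12·xy + 8·y² = (-4)·(3·x + 2·y)(3·x − y), vanishing at (x:y) = (2:-3) and (1:3).
M₁ = 2·S₁ − 3·S₂ = [[0, 27], [0, -18]] = 9·[3, -2][0, 1]ᵀ and M₂ = S₁ + 3·S₂ = [[18, -18], [0, 0]] = 18·[1, 0][1, -1]ᵀ, so take a₁ = [3, -2], b₁ = [0, 1], a₂ = [1, 0], b₂ = [1, -1].
Each slice is an integer combination of E₁ = a₁b₁ᵀ and E₂ = a₂b₂ᵀ: S₁ = 3·E₁ + 6·E₂, S₂ = −E₁ + 4·E₂, S₃ = 4·E₂; reading off coefficients, c₁ = [3, -1, 0] and c₂ = [6, 4, 4].
Hence T = [3, -2] (x) [0, 1] (x) [3, -1, 0] + [1, 0] (x) [1, -1] (x) [6, 4, 4], so rank(T) ≤ 2.
These bounds meet, so rank(T) = 2.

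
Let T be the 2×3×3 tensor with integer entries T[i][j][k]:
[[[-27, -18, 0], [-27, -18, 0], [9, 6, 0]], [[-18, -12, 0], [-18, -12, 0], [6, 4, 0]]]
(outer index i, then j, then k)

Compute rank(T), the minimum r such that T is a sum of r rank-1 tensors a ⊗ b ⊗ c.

1

Lower bound: T ≠ 0 (e.g. T[0,0,0] = -27), so rank(T) ≥ 1.
Upper bound: if T = a ⊗ b ⊗ c then every fibre of T is a multiple of the corresponding factor, so read the factors off the fibres through the nonzero entry T[0,0,0] = -27.
The mode-1 fibre T[:,0,0] = [-27, -18] gives a = [3, 2] (primitive direction); the mode-2 fibre T[0,:,0] = [-27, -27, 9] gives b = [3, 3, -1]; then c[k] = T[0,0,k] / (a[0]·b[0]) = [-27, -18, 0] / 9 = [-3, -2, 0].
Expanding [3, 2] ⊗ [3, 3, -1] ⊗ [-3, -2, 0] reproduces all 18 entries of T, so T = [3, 2] ⊗ [3, 3, -1] ⊗ [-3, -2, 0] and rank(T) ≤ 1.
These bounds meet, so rank(T) = 1.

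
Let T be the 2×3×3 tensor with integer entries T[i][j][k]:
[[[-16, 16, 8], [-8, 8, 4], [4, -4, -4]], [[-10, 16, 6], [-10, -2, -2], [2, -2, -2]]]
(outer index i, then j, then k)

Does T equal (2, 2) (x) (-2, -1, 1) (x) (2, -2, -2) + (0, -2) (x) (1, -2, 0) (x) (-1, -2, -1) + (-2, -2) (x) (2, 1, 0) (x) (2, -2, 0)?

Reconstruct entry (1,0,0) from the claimed factors: Σₗ aₗ[1]bₗ[0]cₗ[0] = (2)·(-2)·(2) + (-2)·(1)·(-1) + (-2)·(2)·(2) = -14, but T[1,0,0] = -10. The claim is false.

No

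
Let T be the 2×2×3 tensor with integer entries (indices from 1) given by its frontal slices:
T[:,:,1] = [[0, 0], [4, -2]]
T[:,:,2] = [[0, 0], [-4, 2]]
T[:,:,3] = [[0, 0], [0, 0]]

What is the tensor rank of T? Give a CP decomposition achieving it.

Lower bound: T ≠ 0 (e.g. T[2,1,1] = 4), so rank(T) ≥ 1.
Upper bound: if T = a (x) b (x) c then every fibre of T is a multiple of the corresponding factor, so read the factors off the fibres through the nonzero entry T[2,1,1] = 4.
The mode-1 fibre T[:,1,1] = [0, 4] gives a = (0, 1) (primitive direction); the mode-2 fibre T[2,:,1] = [4, -2] gives b = (2, -1); then c[k] = T[2,1,k] / (a[2]·b[1]) = [4, -4, 0] / 2 = (2, -2, 0).
Expanding (0, 1) (x) (2, -1) (x) (2, -2, 0) reproduces all 12 entries of T, so T = (0, 1) (x) (2, -1) (x) (2, -2, 0) and rank(T) ≤ 1.
These bounds meet, so rank(T) = 1.

rank(T) = 1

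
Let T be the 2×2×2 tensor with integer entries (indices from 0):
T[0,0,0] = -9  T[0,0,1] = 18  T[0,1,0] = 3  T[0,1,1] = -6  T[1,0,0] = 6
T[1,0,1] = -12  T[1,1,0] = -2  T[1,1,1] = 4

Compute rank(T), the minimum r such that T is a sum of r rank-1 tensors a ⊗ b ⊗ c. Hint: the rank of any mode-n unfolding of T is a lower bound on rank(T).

1

Lower bound: T ≠ 0 (e.g. T[0,0,0] = -9), so rank(T) ≥ 1.
Upper bound: if T = a ⊗ b ⊗ c then every fibre of T is a multiple of the corresponding factor, so read the factors off the fibres through the nonzero entry T[0,0,0] = -9.
The mode-1 fibre T[:,0,0] = [-9, 6] gives a = (3, -2) (primitive direction); the mode-2 fibre T[0,:,0] = [-9, 3] gives b = (3, -1); then c[k] = T[0,0,k] / (a[0]·b[0]) = [-9, 18] / 9 = (-1, 2).
Expanding (3, -2) ⊗ (3, -1) ⊗ (-1, 2) reproduces all 8 entries of T, so T = (3, -2) ⊗ (3, -1) ⊗ (-1, 2) and rank(T) ≤ 1.
These bounds meet, so rank(T) = 1.
Check entry T[1,1,1] = 4: (-2)·(-1)·(2) = 4.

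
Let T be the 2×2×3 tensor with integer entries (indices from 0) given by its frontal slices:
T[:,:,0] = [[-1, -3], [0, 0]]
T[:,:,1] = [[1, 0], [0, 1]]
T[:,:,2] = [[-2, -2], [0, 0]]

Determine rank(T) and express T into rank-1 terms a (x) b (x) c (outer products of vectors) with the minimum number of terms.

Lower bound: the mode-3 unfolding of T (rows indexed by k, columns by (i,j) = (0,0), (0,1), (1,0), (1,1)) is [[-1, -3, 0, 0], [1, 0, 0, 1], [-2, -2, 0, 0]].
There the 3×3 minor on rows k ∈ {0, 1, 2}, columns (i,j) ∈ {(0,0), (0,1), (1,1)} is det [[-1, -3, 0], [1, 0, 1], [-2, -2, 0]] = 4 ≠ 0, so this unfolding has rank ≥ 3; CP rank is at least every unfolding rank, so rank(T) ≥ 3. (This is only a lower bound: in general the CP rank may exceed every unfolding rank, so we still need to exhibit 3 rank-1 terms summing to T.)
Upper bound: T is a sum of 3 rank-1 terms, T = (1, 0) (x) (1, -1) (x) (1, 1, 0) + (1, 0) (x) (1, 1) (x) (-2, 0, -2) + (1, 1) (x) (0, 1) (x) (0, 1, 0) (written with every a and b primitive with positive leading entry and the scale carried by c; CP decompositions are not unique, and this one is verified by expanding entrywise), so rank(T) ≤ 3.
These bounds meet, so rank(T) = 3.

rank(T) = 3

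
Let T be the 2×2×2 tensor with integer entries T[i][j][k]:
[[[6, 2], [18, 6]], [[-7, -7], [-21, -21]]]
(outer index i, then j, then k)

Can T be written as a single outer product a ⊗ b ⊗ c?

The mode-1 unfolding of T (rows indexed by i, columns by (j,k) = (0,0), (0,1), (1,0), (1,1)) is [[6, 2, 18, 6], [-7, -7, -21, -21]].
There the 2×2 minor on rows i ∈ {0, 1}, columns (j,k) ∈ {(0,0), (0,1)} is det [[6, 2], [-7, -7]] = -28 ≠ 0, so this unfolding has rank ≥ 2; CP rank is at least every unfolding rank, so rank(T) ≥ 2.
In particular rank(T) ≥ 2 > 1, so T is not rank-1.

No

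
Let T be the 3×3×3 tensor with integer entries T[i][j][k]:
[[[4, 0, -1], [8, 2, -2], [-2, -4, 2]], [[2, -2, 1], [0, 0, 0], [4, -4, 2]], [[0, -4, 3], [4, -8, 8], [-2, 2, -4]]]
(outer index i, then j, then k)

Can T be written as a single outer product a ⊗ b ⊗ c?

The mode-1 unfolding of T (rows indexed by i, columns by (j,k) = (0,0), (0,1), (0,2), (1,0), (1,1), (1,2), (2,0), (2,1), (2,2)) is [[4, 0, -1, 8, 2, -2, -2, -4, 2], [2, -2, 1, 0, 0, 0, 4, -4, 2], [0, -4, 3, 4, -8, 8, -2, 2, -4]].
There the 3×3 minor on rows i ∈ {0, 1, 2}, columns (j,k) ∈ {(0,0), (0,1), (1,0)} is det [[4, 0, 8], [2, -2, 0], [0, -4, 4]] = -96 ≠ 0, so this unfolding has rank ≥ 3; CP rank is at least every unfolding rank, so rank(T) ≥ 3.
In particular rank(T) ≥ 3 > 1, so T is not rank-1.

No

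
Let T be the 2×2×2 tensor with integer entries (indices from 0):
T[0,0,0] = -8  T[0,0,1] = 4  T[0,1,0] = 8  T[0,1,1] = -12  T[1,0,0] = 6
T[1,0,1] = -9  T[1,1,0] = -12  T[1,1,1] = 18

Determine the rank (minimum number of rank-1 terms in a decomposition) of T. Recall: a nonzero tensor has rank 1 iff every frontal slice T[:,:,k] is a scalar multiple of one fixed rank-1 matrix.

2

Lower bound: the mode-2 unfolding of T (rows indexed by j, columns by (i,k) = (0,0), (0,1), (1,0), (1,1)) is [[-8, 4, 6, -9], [8, -12, -12, 18]].
There the 2×2 minor on rows j ∈ {0, 1}, columns (i,k) ∈ {(0,0), (0,1)} is det [[-8, 4], [8, -12]] = 64 ≠ 0, so this unfolding has rank ≥ 2; CP rank is at least every unfolding rank, so rank(T) ≥ 2. (This is only a lower bound: in general the CP rank may exceed every unfolding rank, so we still need to exhibit 2 rank-1 terms summing to T.)
Upper bound — finding two terms. Write S_k = T[:,:,k] for the frontal slices: S₀ = [[-8, 8], [6, -12]], S₁ = [[4, -12], [-9, 18]].
If T = a₁ (x) b₁ (x) c₁ + a₂ (x) b₂ (x) c₂ then each S_k = c₁[k]·a₁b₁ᵀ + c₂[k]·a₂b₂ᵀ. S₀ and S₁ are linearly independent, so a₁b₁ᵀ and a₂b₂ᵀ must span the same plane of matrices: they are the rank-1 matrices of the form x·S₀ + y·S₁.
det(x·S₀ + y·S₁) is 48·x² − 48·xy − 36·y² = 12·(2·x − 3·y)(2·x + y), vanishing at (x:y) = (3:2) and (1:-2).
M₁ = 3·S₀ + 2·S₁ = [[-16, 0], [0, 0]] = (-16)·(1, 0)(1, 0)ᵀ and M₂ = S₀ − 2·S₁ = [[-16, 32], [24, -48]] = (-8)·(2, -3)(1, -2)ᵀ, so take a₁ = (1, 0), b₁ = (1, 0), a₂ = (2, -3), b₂ = (1, -2).
Each slice is an integer combination of E₁ = a₁b₁ᵀ and E₂ = a₂b₂ᵀ: S₀ = −4·E₁ − 2·E₂, S₁ = −2·E₁ + 3·E₂; reading off coefficients, c₁ = (-4, -2) and c₂ = (-2, 3).
Hence T = (1, 0) (x) (1, 0) (x) (-4, -2) + (2, -3) (x) (1, -2) (x) (-2, 3), so rank(T) ≤ 2.
These bounds meet, so rank(T) = 2.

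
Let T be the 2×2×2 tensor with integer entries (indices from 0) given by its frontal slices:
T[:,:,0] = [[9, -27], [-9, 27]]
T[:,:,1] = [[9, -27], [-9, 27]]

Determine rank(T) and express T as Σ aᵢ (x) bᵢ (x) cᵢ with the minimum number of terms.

rank(T) = 1

Lower bound: T ≠ 0 (e.g. T[0,0,0] = 9), so rank(T) ≥ 1.
Upper bound: if T = a (x) b (x) c then every fibre of T is a multiple of the corresponding factor, so read the factors off the fibres through the nonzero entry T[0,0,0] = 9.
The mode-1 fibre T[:,0,0] = [9, -9] gives a = [1, -1] (primitive direction); the mode-2 fibre T[0,:,0] = [9, -27] gives b = [1, -3]; then c[k] = T[0,0,k] / (a[0]·b[0]) = [9, 9] / 1 = [9, 9].
Expanding [1, -1] (x) [1, -3] (x) [9, 9] reproduces all 8 entries of T, so T = [1, -1] (x) [1, -3] (x) [9, 9] and rank(T) ≤ 1.
These bounds meet, so rank(T) = 1.
Check entry T[0,0,1] = 9: (1)·(1)·(9) = 9.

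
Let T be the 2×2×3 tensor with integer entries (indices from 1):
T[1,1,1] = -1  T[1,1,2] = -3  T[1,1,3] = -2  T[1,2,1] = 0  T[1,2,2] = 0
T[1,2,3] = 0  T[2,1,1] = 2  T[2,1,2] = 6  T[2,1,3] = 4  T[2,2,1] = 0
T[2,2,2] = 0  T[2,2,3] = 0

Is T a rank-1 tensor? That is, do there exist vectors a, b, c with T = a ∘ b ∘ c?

The mode-1 fibre T[:,1,1] = [-1, 2] gives a = [1, -2] (primitive direction); the mode-2 fibre T[1,:,1] = [-1, 0] gives b = [1, 0]; then c[k] = T[1,1,k] / (a[1]·b[1]) = [-1, -3, -2] / 1 = [-1, -3, -2].
Expanding [1, -2] ∘ [1, 0] ∘ [-1, -3, -2] reproduces all 12 entries of T, so T = [1, -2] ∘ [1, 0] ∘ [-1, -3, -2] and rank(T) ≤ 1.
Equivalently every frontal slice T[:,:,k] is c[k] times the rank-1 matrix [1, -2] ∘ [1, 0]. So T has rank 1 (it is nonzero).

Yes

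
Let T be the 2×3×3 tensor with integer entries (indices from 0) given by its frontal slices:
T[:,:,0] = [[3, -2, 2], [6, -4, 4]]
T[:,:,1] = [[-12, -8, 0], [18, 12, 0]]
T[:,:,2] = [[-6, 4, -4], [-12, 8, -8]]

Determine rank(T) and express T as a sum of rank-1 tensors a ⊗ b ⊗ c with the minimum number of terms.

rank(T) = 2

Lower bound: the mode-2 unfolding of T (rows indexed by j, columns by (i,k) = (0,0), (0,1), (0,2), (1,0), (1,1), (1,2)) is [[3, -12, -6, 6, 18, -12], [-2, -8, 4, -4, 12, 8], [2, 0, -4, 4, 0, -8]].
There the 2×2 minor on rows j ∈ {0, 1}, columns (i,k) ∈ {(0,0), (0,1)} is det [[3, -12], [-2, -8]] = -48 ≠ 0, so this unfolding has rank ≥ 2; CP rank is at least every unfolding rank, so rank(T) ≥ 2. (This is only a lower bound: in general the CP rank may exceed every unfolding rank, so we still need to exhibit 2 rank-1 terms summing to T.)
Upper bound — finding two terms. Write S_k = T[:,:,k] for the frontal slices: S₀ = [[3, -2, 2], [6, -4, 4]], S₁ = [[-12, -8, 0], [18, 12, 0]], S₂ = [[-6, 4, -4], [-12, 8, -8]].
If T = a₁ ⊗ b₁ ⊗ c₁ + a₂ ⊗ b₂ ⊗ c₂ then each S_k = c₁[k]·a₁b₁ᵀ + c₂[k]·a₂b₂ᵀ. S₀ and S₁ are linearly independent, so a₁b₁ᵀ and a₂b₂ᵀ must span the same plane of matrices: they are the rank-1 matrices of the form x·S₀ + y·S₁.
The 2×2 minor of x·S₀ + y·S₁ on rows {0,1}, columns {0,1} is 168·xy = 168·(y)(x), vanishing at (x:y) = (1:0) and (0:1).
M₁ = S₀ = [[3, -2, 2], [6, -4, 4]] = [1, 2][3, -2, 2]ᵀ and M₂ = S₁ = [[-12, -8, 0], [18, 12, 0]] = (-2)·[2, -3][3, 2, 0]ᵀ, so take a₁ = [1, 2], b₁ = [3, -2, 2], a₂ = [2, -3], b₂ = [3, 2, 0].
Each slice is an integer combination of E₁ = a₁b₁ᵀ and E₂ = a₂b₂ᵀ: S₀ = E₁, S₁ = −2·E₂, S₂ = −2·E₁; reading off coefficients, c₁ = [1, 0, -2] and c₂ = [0, -2, 0].
Hence T = [1, 2] ⊗ [3, -2, 2] ⊗ [1, 0, -2] + [2, -3] ⊗ [3, 2, 0] ⊗ [0, -2, 0], so rank(T) ≤ 2.
These bounds meet, so rank(T) = 2.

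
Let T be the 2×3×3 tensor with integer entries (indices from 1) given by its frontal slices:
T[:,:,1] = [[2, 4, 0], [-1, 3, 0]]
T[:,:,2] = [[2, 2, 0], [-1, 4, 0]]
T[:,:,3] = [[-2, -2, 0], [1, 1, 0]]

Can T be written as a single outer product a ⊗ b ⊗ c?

No

The mode-3 unfolding of T (rows indexed by k, columns by (i,j) = (1,1), (1,2), (1,3), (2,1), (2,2), (2,3)) is [[2, 4, 0, -1, 3, 0], [2, 2, 0, -1, 4, 0], [-2, -2, 0, 1, 1, 0]].
There the 3×3 minor on rows k ∈ {1, 2, 3}, columns (i,j) ∈ {(1,1), (1,2), (2,2)} is det [[2, 4, 3], [2, 2, 4], [-2, -2, 1]] = -20 ≠ 0, so this unfolding has rank ≥ 3; CP rank is at least every unfolding rank, so rank(T) ≥ 3.
In particular rank(T) ≥ 3 > 1, so T is not rank-1.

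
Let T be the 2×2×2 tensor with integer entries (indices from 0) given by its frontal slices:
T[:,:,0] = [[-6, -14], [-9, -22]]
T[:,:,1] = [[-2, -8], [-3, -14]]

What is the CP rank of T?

Lower bound: the mode-1 unfolding of T (rows indexed by i, columns by (j,k) = (0,0), (0,1), (1,0), (1,1)) is [[-6, -2, -14, -8], [-9, -3, -22, -14]].
There the 2×2 minor on rows i ∈ {0, 1}, columns (j,k) ∈ {(0,0), (1,0)} is det [[-6, -14], [-9, -22]] = 6 ≠ 0, so this unfolding has rank ≥ 2; CP rank is at least every unfolding rank, so rank(T) ≥ 2. (Unfolding ranks only ever bound the CP rank from below — rank(T) can be strictly larger than all of them — so the matching upper bound has to come from an explicit 2-term decomposition.)
Upper bound — finding two terms. Write S_k = T[:,:,k] for the frontal slices: S₀ = [[-6, -14], [-9, -22]], S₁ = [[-2, -8], [-3, -14]].
If T = a₁ ⊗ b₁ ⊗ c₁ + a₂ ⊗ b₂ ⊗ c₂ then each S_k = c₁[k]·a₁b₁ᵀ + c₂[k]·a₂b₂ᵀ. S₀ and S₁ are linearly independent, so a₁b₁ᵀ and a₂b₂ᵀ must span the same plane of matrices: they are the rank-1 matrices of the form x·S₀ + y·S₁.
det(x·S₀ + y·S₁) is 6·x² + 14·xy + 4·y² = 2·(x + 2·y)(3·x + y), vanishing at (x:y) = (2:-1) and (1:-3).
M₁ = 2·S₀ − S₁ = [[-10, -20], [-15, -30]] = (-5)·[2, 3][1, 2]ᵀ and M₂ = S₀ − 3·S₁ = [[0, 10], [0, 20]] = 10·[1, 2][0, 1]ᵀ, so take a₁ = [2, 3], b₁ = [1, 2], a₂ = [1, 2], b₂ = [0, 1].
Each slice is an integer combination of E₁ = a₁b₁ᵀ and E₂ = a₂b₂ᵀ: S₀ = −3·E₁ − 2·E₂, S₁ = −E₁ − 4·E₂; reading off coefficients, c₁ = [-3, -1] and c₂ = [-2, -4].
Hence T = [2, 3] ⊗ [1, 2] ⊗ [-3, -1] + [1, 2] ⊗ [0, 1] ⊗ [-2, -4], so rank(T) ≤ 2.
These bounds meet, so rank(T) = 2.

2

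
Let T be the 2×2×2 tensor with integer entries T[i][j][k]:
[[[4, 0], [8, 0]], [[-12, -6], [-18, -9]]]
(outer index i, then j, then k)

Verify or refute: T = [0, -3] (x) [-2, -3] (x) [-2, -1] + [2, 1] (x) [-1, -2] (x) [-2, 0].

Reconstruct entry (1,0,0) from the claimed factors: Σₗ aₗ[1]bₗ[0]cₗ[0] = (-3)·(-2)·(-2) + (1)·(-1)·(-2) = -10, but T[1,0,0] = -12. The claim is false.

No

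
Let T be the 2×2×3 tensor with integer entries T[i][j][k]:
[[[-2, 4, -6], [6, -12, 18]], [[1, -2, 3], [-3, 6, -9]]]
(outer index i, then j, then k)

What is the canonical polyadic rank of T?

Lower bound: T ≠ 0 (e.g. T[0,0,0] = -2), so rank(T) ≥ 1.
Upper bound: if T = a ⊗ b ⊗ c then every fibre of T is a multiple of the corresponding factor, so read the factors off the fibres through the nonzero entry T[0,0,0] = -2.
The mode-1 fibre T[:,0,0] = [-2, 1] gives a = [2, -1] (primitive direction); the mode-2 fibre T[0,:,0] = [-2, 6] gives b = [1, -3]; then c[k] = T[0,0,k] / (a[0]·b[0]) = [-2, 4, -6] / 2 = [-1, 2, -3].
Expanding [2, -1] ⊗ [1, -3] ⊗ [-1, 2, -3] reproduces all 12 entries of T, so T = [2, -1] ⊗ [1, -3] ⊗ [-1, 2, -3] and rank(T) ≤ 1.
These bounds meet, so rank(T) = 1.

1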